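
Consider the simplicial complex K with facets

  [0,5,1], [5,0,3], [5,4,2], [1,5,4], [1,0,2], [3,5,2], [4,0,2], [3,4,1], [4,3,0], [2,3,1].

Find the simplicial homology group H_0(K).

H_0 ≅ Z.

Order the vertices as 0 < 1 < 2 < 3 < 4 < 5. Listing each simplex with vertices in this order, K has dimension 2 with simplices:

  0-simplices (6): [0], [1], [2], [3], [4], [5]
  1-simplices (15): [0,1], [0,2], [0,3], [0,4], [0,5], [1,2], [1,3], [1,4], [1,5], [2,3], [2,4], [2,5], [3,4], [3,5], [4,5]
  2-simplices (10): [0,1,2], [0,1,5], [0,2,4], [0,3,4], [0,3,5], [1,2,3], [1,3,4], [1,4,5], [2,3,5], [2,4,5]

giving chain groups C_0 ≅ Z^6, C_1 ≅ Z^15, C_2 ≅ Z^10.

Boundary ∂_1: C_1 → C_0 maps an edge to its endpoints' difference, ∂[p,q] = q − p.
The 6×15 boundary matrix has rank 5 and Smith normal form diag(1,1,1,1,1).

∂_2: C_2 → C_1 maps a triangle to the signed sum of its edges. For instance
  ∂[1,2,3] = [2,3] − [1,3] + [1,2],
  ∂[0,3,5] = [3,5] − [0,5] + [0,3].
This gives a 15×10 integer matrix of rank 10; reducing to Smith normal form yields diagonal entries (1,1,1,1,1,1,1,1,1,2).

Now H_k = ker ∂_k / im ∂_{k+1}, so:

  H_0: rank C_0 − rank ∂_1 = 6 − 5 = 1, and the invariant factors of ∂_1 are all 1, so H_0 = Z.

(K is a triangulation of the real projective plane RP^2.)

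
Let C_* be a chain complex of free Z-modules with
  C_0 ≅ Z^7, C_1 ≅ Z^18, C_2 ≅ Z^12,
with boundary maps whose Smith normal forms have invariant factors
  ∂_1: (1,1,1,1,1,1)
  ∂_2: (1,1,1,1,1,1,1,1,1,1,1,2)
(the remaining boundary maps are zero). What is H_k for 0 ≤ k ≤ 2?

H_0 = Z,  H_1 = Z/2,  H_2 = 0.

H_0: b_0 = 7 − 0 − 6 = 1; torsion from ∂_1 factors > 1: none. So H_0 = Z.
H_1: b_1 = 18 − 6 − 12 = 0; torsion from ∂_2 factors > 1: [2]. So H_1 = Z/2.
H_2: b_2 = 12 − 12 − 0 = 0; torsion from ∂_3 factors > 1: none. So H_2 = 0.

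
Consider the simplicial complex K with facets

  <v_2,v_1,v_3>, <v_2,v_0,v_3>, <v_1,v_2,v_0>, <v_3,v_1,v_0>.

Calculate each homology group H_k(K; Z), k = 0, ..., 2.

H_0 = Z,  H_1 = 0,  H_2 = Z.

We work with the vertex ordering v_0 < v_1 < v_2 < v_3. The simplices of K, each written with vertices in increasing order, are:

  0-simplices (4): [v_0], [v_1], [v_2], [v_3]
  1-simplices (6): [v_0,v_1], [v_0,v_2], [v_0,v_3], [v_1,v_2], [v_1,v_3], [v_2,v_3]
  2-simplices (4): [v_0,v_1,v_2], [v_0,v_1,v_3], [v_0,v_2,v_3], [v_1,v_2,v_3]

Hence C_0 ≅ Z^4, C_1 ≅ Z^6, C_2 ≅ Z^4.

The boundary map ∂_1: C_1 → C_0 is given by ∂[p,q] = [q] − [p].
The resulting 4×6 matrix has rank 3, and its Smith normal form has invariant factors (1,1,1).

The boundary map ∂_2: C_2 → C_1 maps a triangle to the signed sum of its edges. For instance
  ∂[v_0,v_1,v_2] = [v_1,v_2] − [v_0,v_2] + [v_0,v_1],
  ∂[v_0,v_2,v_3] = [v_2,v_3] − [v_0,v_3] + [v_0,v_2].
The resulting 6×4 matrix has rank 3, and its Smith normal form has invariant factors (1,1,1).

From H_k ≅ ker(∂_k) / im(∂_{k+1}) we obtain:

  H_0: rank C_0 − rank ∂_1 = 4 − 3 = 1, and the invariant factors of ∂_1 are all 1, so H_0 = Z.
  H_1: rank ker ∂_1 − rank ∂_2 = (6 − 3) − 3 = 0, and the invariant factors of ∂_2 are all 1, so H_1 = 0.
  H_2: rank ker ∂_2 − rank ∂_3 = (4 − 3) − 0 = 1, and there is no ∂_3, so H_2 = Z.

As a check, the Euler characteristic is 4 − 6 + 4 = 2, which agrees with 1 − 0 + 1 = 2.
(K is a triangulation of the 2-sphere S^2.)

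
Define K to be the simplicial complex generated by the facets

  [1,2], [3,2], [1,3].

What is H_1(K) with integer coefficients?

We work with the vertex ordering 1 < 2 < 3. The simplices of K, each written with vertices in increasing order, are:

  0-simplices (3): [1], [2], [3]
  1-simplices (3): [1,2], [1,3], [2,3]

giving chain groups C_0 ≅ Z^3, C_1 ≅ Z^3.

The boundary map ∂_1: C_1 → C_0 sends each edge [p,q] (with p < q) to q − p.
As a 3×3 matrix over Z this has rank 2, with invariant factors (1,1).

Reading off H_k = ker ∂_k / im ∂_{k+1}:

  H_1: rank ker ∂_1 − rank ∂_2 = (3 − 2) − 0 = 1, and there is no ∂_2, so H_1 = Z.

H_1 ≅ Z.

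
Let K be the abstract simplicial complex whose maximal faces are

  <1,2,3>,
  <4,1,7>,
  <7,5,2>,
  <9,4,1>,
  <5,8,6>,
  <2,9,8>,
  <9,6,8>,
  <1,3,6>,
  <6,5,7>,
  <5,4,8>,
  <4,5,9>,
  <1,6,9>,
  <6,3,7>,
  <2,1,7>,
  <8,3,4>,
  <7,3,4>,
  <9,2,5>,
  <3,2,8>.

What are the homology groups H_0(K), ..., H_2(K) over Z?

H_0 = Z,  H_1 = Z ⊕ Z/2,  H_2 = 0.

Order the vertices as 1 < 2 < 3 < 4 < 5 < 6 < 7 < 8 < 9. Listing each simplex with vertices in this order, K has dimension 2 with simplices:

  0-simplices (9): [1], [2], [3], [4], [5], [6], [7], [8], [9]
  1-simplices (27): (27 of them)
  2-simplices (18): [1,2,3], [1,2,7], [1,3,6], [1,4,7], [1,4,9], [1,6,9], [2,3,8], [2,5,7], [2,5,9], [2,8,9], [3,4,7], [3,4,8], [3,6,7], [4,5,8], [4,5,9], [5,6,7], [5,6,8], [6,8,9]

giving chain groups C_0 ≅ Z^9, C_1 ≅ Z^27, C_2 ≅ Z^18.

The boundary map ∂_1: C_1 → C_0 is given by ∂[p,q] = [q] − [p].
The 9×27 boundary matrix has rank 8 and Smith normal form diag(1,1,1,1,1,1,1,1).

Boundary ∂_2: C_2 → C_1 sends each 2-simplex [p,q,r] to [q,r] − [p,r] + [p,q]. For instance
  ∂[3,6,7] = [6,7] − [3,7] + [3,6],
  ∂[1,2,3] = [2,3] − [1,3] + [1,2].
The 27×18 boundary matrix has rank 18 and Smith normal form diag(1,1,1,1,1,1,1,1,1,1,1,1,1,1,1,1,1,2).

From H_k ≅ ker(∂_k) / im(∂_{k+1}) we obtain:

  H_0: rank C_0 − rank ∂_1 = 9 − 8 = 1, and the invariant factors of ∂_1 are all 1, so H_0 ≅ Z.
  H_1: rank ker ∂_1 − rank ∂_2 = (27 − 8) − 18 = 1, and ∂_2 has invariant factor 2 > 1, so H_1 ≅ Z ⊕ Z/2.
  H_2: rank ker ∂_2 − rank ∂_3 = (18 − 18) − 0 = 0, and there is no ∂_3, so H_2 ≅ 0.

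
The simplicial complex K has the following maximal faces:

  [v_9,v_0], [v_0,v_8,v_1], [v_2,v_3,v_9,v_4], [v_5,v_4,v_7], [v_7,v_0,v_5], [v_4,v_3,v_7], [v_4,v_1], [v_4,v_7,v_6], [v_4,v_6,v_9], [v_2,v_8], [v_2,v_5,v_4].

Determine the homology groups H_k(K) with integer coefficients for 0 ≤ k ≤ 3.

Take the total order v_0 < v_1 < v_2 < v_3 < v_4 < v_5 < v_6 < v_7 < v_8 < v_9 on the vertex set. Then K (dimension 3) consists of the simplices:

  0-simplices (10): [v_0], [v_1], [v_2], [v_3], [v_4], [v_5], [v_6], [v_7], [v_8], [v_9]
  1-simplices (22): (22 of them)
  2-simplices (11): (11 of them)
  3-simplices (1): [v_2,v_3,v_4,v_9]

so the chain groups are C_0 ≅ Z^10, C_1 ≅ Z^22, C_2 ≅ Z^11, C_3 ≅ Z^1.

∂_1: C_1 → C_0 maps an edge to its endpoints' difference, ∂[p,q] = q − p.
The 10×22 boundary matrix has rank 9 and Smith normal form diag(1,1,1,1,1,1,1,1,1).

Boundary ∂_2: C_2 → C_1 sends each 2-simplex [p,q,r] to [q,r] − [p,r] + [p,q]. For instance
  ∂[v_2,v_3,v_9] = [v_3,v_9] − [v_2,v_9] + [v_2,v_3],
  ∂[v_2,v_4,v_5] = [v_4,v_5] − [v_2,v_5] + [v_2,v_4].
The resulting 22×11 matrix has rank 10, and its Smith normal form has invariant factors (1,1,1,1,1,1,1,1,1,1).

∂_3: C_3 → C_2 sends each 3-simplex σ to the alternating sum Σ_i (−1)^i (σ with its i-th vertex removed). For instance
  ∂[v_2,v_3,v_4,v_9] = [v_3,v_4,v_9] − [v_2,v_4,v_9] + [v_2,v_3,v_9] − [v_2,v_3,v_4].
The 11×1 boundary matrix has rank 1 and Smith normal form diag(1).

From H_k ≅ ker(∂_k) / im(∂_{k+1}) we obtain:

  H_0: rank C_0 − rank ∂_1 = 10 − 9 = 1, and the invariant factors of ∂_1 are all 1, so H_0 ≅ Z.
  H_1: rank ker ∂_1 − rank ∂_2 = (22 − 9) − 10 = 3, and the invariant factors of ∂_2 are all 1, so H_1 ≅ Z^3.
  H_2: rank ker ∂_2 − rank ∂_3 = (11 − 10) − 1 = 0, and the invariant factors of ∂_3 are all 1, so H_2 ≅ 0.
  H_3: rank ker ∂_3 − rank ∂_4 = (1 − 1) − 0 = 0, and there is no ∂_4, so H_3 ≅ 0.

As a check, the Euler characteristic is 10 − 22 + 11 − 1 = -2, which agrees with 1 − 3 + 0 − 0 = -2.

H_0 ≅ Z,  H_1 ≅ Z^3,  H_2 = 0,  H_3 = 0.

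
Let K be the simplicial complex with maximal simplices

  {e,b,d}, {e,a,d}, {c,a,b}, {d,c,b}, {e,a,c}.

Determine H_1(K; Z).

H_1 = Z.

Order the vertices as a < b < c < d < e. Listing each simplex with vertices in this order, K has dimension 2 with simplices:

  0-simplices (5): a, b, c, d, e
  1-simplices (10): ab, ac, ad, ae, bc, bd, be, cd, ce, de
  2-simplices (5): abc, ace, ade, bcd, bde

Hence C_0 ≅ Z^5, C_1 ≅ Z^10, C_2 ≅ Z^5.

The boundary map ∂_1: C_1 → C_0 sends each edge [p,q] (with p < q) to q − p. For instance
  ∂ae = e − a.
This gives a 5×10 integer matrix of rank 4; reducing to Smith normal form yields diagonal entries (1,1,1,1).

∂_2: C_2 → C_1 maps a triangle to the signed sum of its edges. For instance
  ∂abc = bc − ac + ab,
  ∂ace = ce − ae + ac.
The 10×5 boundary matrix has rank 5 and Smith normal form diag(1,1,1,1,1).

Computing H_k = (kernel of ∂_k) / (image of ∂_{k+1}):

  H_1: rank ker ∂_1 − rank ∂_2 = (10 − 4) − 5 = 1, and the invariant factors of ∂_2 are all 1, so H_1 = Z.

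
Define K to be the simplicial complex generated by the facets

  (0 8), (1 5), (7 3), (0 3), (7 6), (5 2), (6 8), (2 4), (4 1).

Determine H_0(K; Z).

H_0 ≅ Z^2.

K has 9 vertices, 9 edges.
rank ∂_0 = 0, rank ∂_1 = 7 ⇒ b_0 = 9 − 0 − 7 = 2; all invariant factors of ∂_1 are 1 so no torsion. So H_0 ≅ Z^2.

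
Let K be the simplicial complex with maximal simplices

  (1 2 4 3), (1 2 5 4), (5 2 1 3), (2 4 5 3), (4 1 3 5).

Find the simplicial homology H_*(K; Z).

H_0 = Z,  H_1 = 0,  H_2 = 0,  H_3 = Z.

Fix the vertex order 1 < 2 < 3 < 4 < 5 and write every simplex with vertices in increasing order. Then dim K = 3 and the simplices of K are:

  0-simplices (5): [1], [2], [3], [4], [5]
  1-simplices (10): [1,2], [1,3], [1,4], [1,5], [2,3], [2,4], [2,5], [3,4], [3,5], [4,5]
  2-simplices (10): [1,2,3], [1,2,4], [1,2,5], [1,3,4], [1,3,5], [1,4,5], [2,3,4], [2,3,5], [2,4,5], [3,4,5]
  3-simplices (5): [1,2,3,4], [1,2,3,5], [1,2,4,5], [1,3,4,5], [2,3,4,5]

so the chain groups are C_0 ≅ Z^5, C_1 ≅ Z^10, C_2 ≅ Z^10, C_3 ≅ Z^5.

Boundary ∂_1: C_1 → C_0 is given by ∂[p,q] = [q] − [p]. For instance
  ∂[3,4] = [4] − [3].
This gives a 5×10 integer matrix of rank 4; reducing to Smith normal form yields diagonal entries (1,1,1,1).

Boundary ∂_2: C_2 → C_1 sends each 2-simplex [p,q,r] to [q,r] − [p,r] + [p,q]. For instance
  ∂[2,3,4] = [3,4] − [2,4] + [2,3],
  ∂[3,4,5] = [4,5] − [3,5] + [3,4].
This gives a 10×10 integer matrix of rank 6; reducing to Smith normal form yields diagonal entries (1,1,1,1,1,1).

∂_3: C_3 → C_2 sends each 3-simplex σ to the alternating sum Σ_i (−1)^i (σ with its i-th vertex removed). For instance
  ∂[1,2,3,5] = [2,3,5] − [1,3,5] + [1,2,5] − [1,2,3],
  ∂[1,2,3,4] = [2,3,4] − [1,3,4] + [1,2,4] − [1,2,3].
The 10×5 boundary matrix has rank 4 and Smith normal form diag(1,1,1,1).

Computing H_k = (kernel of ∂_k) / (image of ∂_{k+1}):

  H_0: rank C_0 − rank ∂_1 = 5 − 4 = 1, and the invariant factors of ∂_1 are all 1, so H_0 ≅ Z.
  H_1: rank ker ∂_1 − rank ∂_2 = (10 − 4) − 6 = 0, and the invariant factors of ∂_2 are all 1, so H_1 ≅ 0.
  H_2: rank ker ∂_2 − rank ∂_3 = (10 − 6) − 4 = 0, and the invariant factors of ∂_3 are all 1, so H_2 ≅ 0.
  H_3: rank ker ∂_3 − rank ∂_4 = (5 − 4) − 0 = 1, and there is no ∂_4, so H_3 ≅ Z.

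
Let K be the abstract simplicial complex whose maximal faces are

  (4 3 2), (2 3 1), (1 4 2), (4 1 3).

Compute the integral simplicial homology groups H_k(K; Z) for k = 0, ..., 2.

H_0 = Z,  H_1 = 0,  H_2 = Z.

Order the vertices as 1 < 2 < 3 < 4. Listing each simplex with vertices in this order, K has dimension 2 with simplices:

  0-simplices (4): [1], [2], [3], [4]
  1-simplices (6): [1,2], [1,3], [1,4], [2,3], [2,4], [3,4]
  2-simplices (4): [1,2,3], [1,2,4], [1,3,4], [2,3,4]

Hence C_0 ≅ Z^4, C_1 ≅ Z^6, C_2 ≅ Z^4.

∂_1: C_1 → C_0 maps an edge to its endpoints' difference, ∂[p,q] = q − p.
As a 4×6 matrix over Z this has rank 3, with invariant factors (1,1,1).

∂_2: C_2 → C_1 maps a triangle to the signed sum of its edges. For instance
  ∂[1,2,4] = [2,4] − [1,4] + [1,2],
  ∂[2,3,4] = [3,4] − [2,4] + [2,3].
The resulting 6×4 matrix has rank 3, and its Smith normal form has invariant factors (1,1,1).

Computing H_k = (kernel of ∂_k) / (image of ∂_{k+1}):

  H_0: rank C_0 − rank ∂_1 = 4 − 3 = 1, and the invariant factors of ∂_1 are all 1, so H_0 = Z.
  H_1: rank ker ∂_1 − rank ∂_2 = (6 − 3) − 3 = 0, and the invariant factors of ∂_2 are all 1, so H_1 = 0.
  H_2: rank ker ∂_2 − rank ∂_3 = (4 − 3) − 0 = 1, and there is no ∂_3, so H_2 = Z.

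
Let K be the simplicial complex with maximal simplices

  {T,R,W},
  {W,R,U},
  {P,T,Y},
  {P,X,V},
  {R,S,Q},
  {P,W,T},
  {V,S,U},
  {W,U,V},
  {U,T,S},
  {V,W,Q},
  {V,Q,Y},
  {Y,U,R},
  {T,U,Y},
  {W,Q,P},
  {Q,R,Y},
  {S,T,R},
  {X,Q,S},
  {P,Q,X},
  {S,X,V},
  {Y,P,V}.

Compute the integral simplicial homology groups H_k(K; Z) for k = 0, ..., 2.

H_0 ≅ Z,  H_1 ≅ Z ⊕ Z_2,  H_2 = 0.

We work with the vertex ordering P < Q < R < S < T < U < V < W < X < Y. The simplices of K, each written with vertices in increasing order, are:

  0-simplices (10): P, Q, R, S, T, U, V, W, X, Y
  1-simplices (30): PQ, PT, PV, PW, PX, PY, QR, QS, QV, QW, QX, QY, RS, RT, RU, RW, RY, ST, SU, SV, SX, TU, TW, TY, UV, UW, UY, VW, VX, VY
  2-simplices (20): PQW, PQX, PTW, PTY, PVX, PVY, QRS, QRY, QSX, QVW, QVY, RST, RTW, RUW, RUY, STU, SUV, SVX, TUY, UVW

giving chain groups C_0 ≅ Z^10, C_1 ≅ Z^30, C_2 ≅ Z^20.

The boundary map ∂_1: C_1 → C_0 sends each edge [p,q] (with p < q) to q − p.
The resulting 10×30 matrix has rank 9, and its Smith normal form has invariant factors (1,1,1,1,1,1,1,1,1).

The boundary map ∂_2: C_2 → C_1 sends each 2-simplex [p,q,r] to [q,r] − [p,r] + [p,q]. For instance
  ∂QVY = VY − QY + QV,
  ∂RUW = UW − RW + RU.
This gives a 30×20 integer matrix of rank 20; reducing to Smith normal form yields diagonal entries (1,1,1,1,1,1,1,1,1,1,1,1,1,1,1,1,1,1,1,2).

Now H_k = ker ∂_k / im ∂_{k+1}, so:

  H_0: rank C_0 − rank ∂_1 = 10 − 9 = 1, and the invariant factors of ∂_1 are all 1, so H_0 ≅ Z.
  H_1: rank ker ∂_1 − rank ∂_2 = (30 − 9) − 20 = 1, and ∂_2 has invariant factor 2 > 1, so H_1 ≅ Z ⊕ Z_2.
  H_2: rank ker ∂_2 − rank ∂_3 = (20 − 20) − 0 = 0, and there is no ∂_3, so H_2 ≅ 0.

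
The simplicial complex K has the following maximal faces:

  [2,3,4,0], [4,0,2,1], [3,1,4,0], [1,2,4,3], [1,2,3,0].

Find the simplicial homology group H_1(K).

H_1 = 0.

Order the vertices as 0 < 1 < 2 < 3 < 4. Listing each simplex with vertices in this order, K has dimension 3 with simplices:

  0-simplices (5): [0], [1], [2], [3], [4]
  1-simplices (10): [0,1], [0,2], [0,3], [0,4], [1,2], [1,3], [1,4], [2,3], [2,4], [3,4]
  2-simplices (10): [0,1,2], [0,1,3], [0,1,4], [0,2,3], [0,2,4], [0,3,4], [1,2,3], [1,2,4], [1,3,4], [2,3,4]
  3-simplices (5): [0,1,2,3], [0,1,2,4], [0,1,3,4], [0,2,3,4], [1,2,3,4]

Hence C_0 ≅ Z^5, C_1 ≅ Z^10, C_2 ≅ Z^10, C_3 ≅ Z^5.

∂_1: C_1 → C_0 maps an edge to its endpoints' difference, ∂[p,q] = q − p.
The 5×10 boundary matrix has rank 4 and Smith normal form diag(1,1,1,1).

Boundary ∂_2: C_2 → C_1 maps a triangle to the signed sum of its edges. For instance
  ∂[1,3,4] = [3,4] − [1,4] + [1,3],
  ∂[0,1,4] = [1,4] − [0,4] + [0,1].
The 10×10 boundary matrix has rank 6 and Smith normal form diag(1,1,1,1,1,1).

Boundary ∂_3: C_3 → C_2 sends each 3-simplex σ to the alternating sum Σ_i (−1)^i (σ with its i-th vertex removed). For instance
  ∂[0,1,3,4] = [1,3,4] − [0,3,4] + [0,1,4] − [0,1,3],
  ∂[0,1,2,3] = [1,2,3] − [0,2,3] + [0,1,3] − [0,1,2].
The resulting 10×5 matrix has rank 4, and its Smith normal form has invariant factors (1,1,1,1).

Now H_k = ker ∂_k / im ∂_{k+1}, so:

  H_1: rank ker ∂_1 − rank ∂_2 = (10 − 4) − 6 = 0, and the invariant factors of ∂_2 are all 1, so H_1 ≅ 0.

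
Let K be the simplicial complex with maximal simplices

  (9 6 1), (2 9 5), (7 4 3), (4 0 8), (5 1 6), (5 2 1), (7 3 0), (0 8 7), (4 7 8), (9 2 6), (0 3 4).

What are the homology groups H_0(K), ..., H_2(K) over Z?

Fix the vertex order 0 < 1 < 2 < 3 < 4 < 5 < 6 < 7 < 8 < 9 and write every simplex with vertices in increasing order. Then dim K = 2 and the simplices of K are:

  0-simplices (10): [0], [1], [2], [3], [4], [5], [6], [7], [8], [9]
  1-simplices (19): [0,3], [0,4], [0,7], [0,8], [1,2], [1,5], [1,6], [1,9], [2,5], [2,6], [2,9], [3,4], [3,7], [4,7], [4,8], [5,6], [5,9], [6,9], [7,8]
  2-simplices (11): [0,3,4], [0,3,7], [0,4,8], [0,7,8], [1,2,5], [1,5,6], [1,6,9], [2,5,9], [2,6,9], [3,4,7], [4,7,8]

giving chain groups C_0 ≅ Z^10, C_1 ≅ Z^19, C_2 ≅ Z^11.

Boundary ∂_1: C_1 → C_0 maps an edge to its endpoints' difference, ∂[p,q] = q − p. For instance
  ∂[2,9] = [9] − [2].
As a 10×19 matrix over Z this has rank 8, with invariant factors (1,1,1,1,1,1,1,1).

The boundary map ∂_2: C_2 → C_1 maps a triangle to the signed sum of its edges. For instance
  ∂[0,3,7] = [3,7] − [0,7] + [0,3],
  ∂[0,4,8] = [4,8] − [0,8] + [0,4].
The 19×11 boundary matrix has rank 10 and Smith normal form diag(1,1,1,1,1,1,1,1,1,1).

Reading off H_k = ker ∂_k / im ∂_{k+1}:

  H_0: rank C_0 − rank ∂_1 = 10 − 8 = 2, and the invariant factors of ∂_1 are all 1, so H_0 = Z^2.
  H_1: rank ker ∂_1 − rank ∂_2 = (19 − 8) − 10 = 1, and the invariant factors of ∂_2 are all 1, so H_1 = Z.
  H_2: rank ker ∂_2 − rank ∂_3 = (11 − 10) − 0 = 1, and there is no ∂_3, so H_2 = Z.

(K is a triangulation of the disjoint union of the 2-sphere S^2 and the Möbius band.)

H_0 = Z^2,  H_1 = Z,  H_2 = Z.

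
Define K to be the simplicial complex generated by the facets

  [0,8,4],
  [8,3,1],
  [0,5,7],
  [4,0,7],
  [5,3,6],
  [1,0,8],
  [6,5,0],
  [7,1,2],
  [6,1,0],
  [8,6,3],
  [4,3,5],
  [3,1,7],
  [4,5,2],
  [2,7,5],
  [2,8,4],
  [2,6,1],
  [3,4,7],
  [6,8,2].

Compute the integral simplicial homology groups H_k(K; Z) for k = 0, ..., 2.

H_0 ≅ Z,  H_1 ≅ Z ⊕ Z/2,  H_2 = 0.

Order the vertices as 0 < 1 < 2 < 3 < 4 < 5 < 6 < 7 < 8. Listing each simplex with vertices in this order, K has dimension 2 with simplices:

  0-simplices (9): [0], [1], [2], [3], [4], [5], [6], [7], [8]
  1-simplices (27): (27 of them)
  2-simplices (18): [0,1,6], [0,1,8], [0,4,7], [0,4,8], [0,5,6], [0,5,7], [1,2,6], [1,2,7], [1,3,7], [1,3,8], [2,4,5], [2,4,8], [2,5,7], [2,6,8], [3,4,5], [3,4,7], [3,5,6], [3,6,8]

so the chain groups are C_0 ≅ Z^9, C_1 ≅ Z^27, C_2 ≅ Z^18.

The boundary map ∂_1: C_1 → C_0 maps an edge to its endpoints' difference, ∂[p,q] = q − p. For instance
  ∂[2,4] = [4] − [2].
The 9×27 boundary matrix has rank 8 and Smith normal form diag(1,1,1,1,1,1,1,1).

Boundary ∂_2: C_2 → C_1 sends each 2-simplex [p,q,r] to [q,r] − [p,r] + [p,q]. For instance
  ∂[0,4,8] = [4,8] − [0,8] + [0,4],
  ∂[0,1,6] = [1,6] − [0,6] + [0,1].
This gives a 27×18 integer matrix of rank 18; reducing to Smith normal form yields diagonal entries (1,1,1,1,1,1,1,1,1,1,1,1,1,1,1,1,1,2).

Reading off H_k = ker ∂_k / im ∂_{k+1}:

  H_0: rank C_0 − rank ∂_1 = 9 − 8 = 1, and the invariant factors of ∂_1 are all 1, so H_0 ≅ Z.
  H_1: rank ker ∂_1 − rank ∂_2 = (27 − 8) − 18 = 1, and ∂_2 has invariant factor 2 > 1, so H_1 ≅ Z ⊕ Z/2.
  H_2: rank ker ∂_2 − rank ∂_3 = (18 − 18) − 0 = 0, and there is no ∂_3, so H_2 ≅ 0.

(K is a triangulation of the Klein bottle.)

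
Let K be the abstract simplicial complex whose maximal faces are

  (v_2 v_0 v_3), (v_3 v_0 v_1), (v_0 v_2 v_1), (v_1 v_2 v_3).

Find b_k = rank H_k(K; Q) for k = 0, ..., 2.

Order the vertices as v_0 < v_1 < v_2 < v_3. Listing each simplex with vertices in this order, K has dimension 2 with simplices:

  0-simplices (4): [v_0], [v_1], [v_2], [v_3]
  1-simplices (6): [v_0,v_1], [v_0,v_2], [v_0,v_3], [v_1,v_2], [v_1,v_3], [v_2,v_3]
  2-simplices (4): [v_0,v_1,v_2], [v_0,v_1,v_3], [v_0,v_2,v_3], [v_1,v_2,v_3]

giving chain groups C_0 ≅ Z^4, C_1 ≅ Z^6, C_2 ≅ Z^4.

∂_1: C_1 → C_0 sends each edge [p,q] (with p < q) to q − p.
The 4×6 boundary matrix has rank 3 and Smith normal form diag(1,1,1).

∂_2: C_2 → C_1 acts by ∂[p,q,r] = [q,r] − [p,r] + [p,q]. For instance
  ∂[v_0,v_2,v_3] = [v_2,v_3] − [v_0,v_3] + [v_0,v_2],
  ∂[v_0,v_1,v_3] = [v_1,v_3] − [v_0,v_3] + [v_0,v_1].
The resulting 6×4 matrix has rank 3, and its Smith normal form has invariant factors (1,1,1).

Reading off H_k = ker ∂_k / im ∂_{k+1}:

  H_0: rank C_0 − rank ∂_1 = 4 − 3 = 1, and the invariant factors of ∂_1 are all 1, so H_0 = Z.
  H_1: rank ker ∂_1 − rank ∂_2 = (6 − 3) − 3 = 0, and the invariant factors of ∂_2 are all 1, so H_1 = 0.
  H_2: rank ker ∂_2 − rank ∂_3 = (4 − 3) − 0 = 1, and there is no ∂_3, so H_2 = Z.

As a check, the Euler characteristic is 4 − 6 + 4 = 2, which agrees with 1 − 0 + 1 = 2.
(K is a triangulation of the 2-sphere S^2.)

Hence the Betti numbers are b_0 = 1, b_1 = 0, b_2 = 1.

b_0 = 1, b_1 = 0, b_2 = 1.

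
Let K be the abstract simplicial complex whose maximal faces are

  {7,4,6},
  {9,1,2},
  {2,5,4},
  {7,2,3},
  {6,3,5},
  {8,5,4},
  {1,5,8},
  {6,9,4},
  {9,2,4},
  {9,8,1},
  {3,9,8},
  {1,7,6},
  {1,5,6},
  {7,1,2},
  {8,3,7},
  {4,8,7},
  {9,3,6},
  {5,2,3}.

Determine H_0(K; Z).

Order the vertices as 1 < 2 < 3 < 4 < 5 < 6 < 7 < 8 < 9. Listing each simplex with vertices in this order, K has dimension 2 with simplices:

  0-simplices (9): [1], [2], [3], [4], [5], [6], [7], [8], [9]
  1-simplices (27): (27 of them)
  2-simplices (18): [1,2,7], [1,2,9], [1,5,6], [1,5,8], [1,6,7], [1,8,9], [2,3,5], [2,3,7], [2,4,5], [2,4,9], [3,5,6], [3,6,9], [3,7,8], [3,8,9], [4,5,8], [4,6,7], [4,6,9], [4,7,8]

Hence C_0 ≅ Z^9, C_1 ≅ Z^27, C_2 ≅ Z^18.

∂_1: C_1 → C_0 maps an edge to its endpoints' difference, ∂[p,q] = q − p.
The resulting 9×27 matrix has rank 8, and its Smith normal form has invariant factors (1,1,1,1,1,1,1,1).

∂_2: C_2 → C_1 acts by ∂[p,q,r] = [q,r] − [p,r] + [p,q]. For instance
  ∂[1,2,7] = [2,7] − [1,7] + [1,2],
  ∂[4,6,7] = [6,7] − [4,7] + [4,6].
This gives a 27×18 integer matrix of rank 17; reducing to Smith normal form yields diagonal entries (1,1,1,1,1,1,1,1,1,1,1,1,1,1,1,1,1).

Now H_k = ker ∂_k / im ∂_{k+1}, so:

  H_0: rank C_0 − rank ∂_1 = 9 − 8 = 1, and the invariant factors of ∂_1 are all 1, so H_0 ≅ Z.

(K is a triangulation of the torus T^2.)

H_0 ≅ Z.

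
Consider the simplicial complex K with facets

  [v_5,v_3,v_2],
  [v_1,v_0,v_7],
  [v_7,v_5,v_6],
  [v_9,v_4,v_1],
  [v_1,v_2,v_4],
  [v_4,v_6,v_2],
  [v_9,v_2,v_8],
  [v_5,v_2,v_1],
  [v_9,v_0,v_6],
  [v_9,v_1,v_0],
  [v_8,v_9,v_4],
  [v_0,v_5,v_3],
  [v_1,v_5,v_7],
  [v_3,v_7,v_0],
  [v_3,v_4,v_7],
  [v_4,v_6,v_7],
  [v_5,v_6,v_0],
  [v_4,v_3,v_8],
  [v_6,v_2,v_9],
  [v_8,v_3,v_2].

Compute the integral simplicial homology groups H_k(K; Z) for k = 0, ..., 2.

Fix the vertex order v_0 < v_1 < v_2 < v_3 < v_4 < v_5 < v_6 < v_7 < v_8 < v_9 and write every simplex with vertices in increasing order. Then dim K = 2 and the simplices of K are:

  0-simplices (10): [v_0], [v_1], [v_2], [v_3], [v_4], [v_5], [v_6], [v_7], [v_8], [v_9]
  1-simplices (30): (30 of them)
  2-simplices (20): (20 of them)

giving chain groups C_0 ≅ Z^10, C_1 ≅ Z^30, C_2 ≅ Z^20.

∂_1: C_1 → C_0 is given by ∂[p,q] = [q] − [p].
The resulting 10×30 matrix has rank 9, and its Smith normal form has invariant factors (1,1,1,1,1,1,1,1,1).

Boundary ∂_2: C_2 → C_1 maps a triangle to the signed sum of its edges. For instance
  ∂[v_2,v_3,v_8] = [v_3,v_8] − [v_2,v_8] + [v_2,v_3],
  ∂[v_4,v_6,v_7] = [v_6,v_7] − [v_4,v_7] + [v_4,v_6].
The 30×20 boundary matrix has rank 20 and Smith normal form diag(1,1,1,1,1,1,1,1,1,1,1,1,1,1,1,1,1,1,1,2).

Computing H_k = (kernel of ∂_k) / (image of ∂_{k+1}):

  H_0: rank C_0 − rank ∂_1 = 10 − 9 = 1, and the invariant factors of ∂_1 are all 1, so H_0 ≅ Z.
  H_1: rank ker ∂_1 − rank ∂_2 = (30 − 9) − 20 = 1, and ∂_2 has invariant factor 2 > 1, so H_1 ≅ Z ⊕ Z/2.
  H_2: rank ker ∂_2 − rank ∂_3 = (20 − 20) − 0 = 0, and there is no ∂_3, so H_2 ≅ 0.

H_0 ≅ Z,  H_1 ≅ Z ⊕ Z/2,  H_2 = 0.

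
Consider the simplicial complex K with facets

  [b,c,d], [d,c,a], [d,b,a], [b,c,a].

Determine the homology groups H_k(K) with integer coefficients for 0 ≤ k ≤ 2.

Take the total order a < b < c < d on the vertex set. Then K (dimension 2) consists of the simplices:

  0-simplices (4): a, b, c, d
  1-simplices (6): ab, ac, ad, bc, bd, cd
  2-simplices (4): abc, abd, acd, bcd

giving chain groups C_0 ≅ Z^4, C_1 ≅ Z^6, C_2 ≅ Z^4.

Boundary ∂_1: C_1 → C_0 is given by ∂[p,q] = [q] − [p].
The 4×6 boundary matrix has rank 3 and Smith normal form diag(1,1,1).

The boundary map ∂_2: C_2 → C_1 maps a triangle to the signed sum of its edges. For instance
  ∂abc = bc − ac + ab,
  ∂bcd = cd − bd + bc.
The 6×4 boundary matrix has rank 3 and Smith normal form diag(1,1,1).

Computing H_k = (kernel of ∂_k) / (image of ∂_{k+1}):

  H_0: rank C_0 − rank ∂_1 = 4 − 3 = 1, and the invariant factors of ∂_1 are all 1, so H_0 = Z.
  H_1: rank ker ∂_1 − rank ∂_2 = (6 − 3) − 3 = 0, and the invariant factors of ∂_2 are all 1, so H_1 = 0.
  H_2: rank ker ∂_2 − rank ∂_3 = (4 − 3) − 0 = 1, and there is no ∂_3, so H_2 = Z.

(K is a triangulation of the 2-sphere S^2.)

H_0 ≅ Z,  H_1 = 0,  H_2 ≅ Z.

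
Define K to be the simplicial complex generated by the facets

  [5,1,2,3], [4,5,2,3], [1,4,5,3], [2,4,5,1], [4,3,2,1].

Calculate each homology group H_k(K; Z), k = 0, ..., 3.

Order the vertices as 1 < 2 < 3 < 4 < 5. Listing each simplex with vertices in this order, K has dimension 3 with simplices:

  0-simplices (5): [1], [2], [3], [4], [5]
  1-simplices (10): [1,2], [1,3], [1,4], [1,5], [2,3], [2,4], [2,5], [3,4], [3,5], [4,5]
  2-simplices (10): [1,2,3], [1,2,4], [1,2,5], [1,3,4], [1,3,5], [1,4,5], [2,3,4], [2,3,5], [2,4,5], [3,4,5]
  3-simplices (5): [1,2,3,4], [1,2,3,5], [1,2,4,5], [1,3,4,5], [2,3,4,5]

Hence C_0 ≅ Z^5, C_1 ≅ Z^10, C_2 ≅ Z^10, C_3 ≅ Z^5.

Boundary ∂_1: C_1 → C_0 sends each edge [p,q] (with p < q) to q − p. For instance
  ∂[2,3] = [3] − [2].
As a 5×10 matrix over Z this has rank 4, with invariant factors (1,1,1,1).

∂_2: C_2 → C_1 acts by ∂[p,q,r] = [q,r] − [p,r] + [p,q]. For instance
  ∂[1,2,3] = [2,3] − [1,3] + [1,2],
  ∂[3,4,5] = [4,5] − [3,5] + [3,4].
The 10×10 boundary matrix has rank 6 and Smith normal form diag(1,1,1,1,1,1).

Boundary ∂_3: C_3 → C_2 sends each 3-simplex σ to the alternating sum Σ_i (−1)^i (σ with its i-th vertex removed). For instance
  ∂[1,2,3,5] = [2,3,5] − [1,3,5] + [1,2,5] − [1,2,3],
  ∂[1,2,3,4] = [2,3,4] − [1,3,4] + [1,2,4] − [1,2,3].
As a 10×5 matrix over Z this has rank 4, with invariant factors (1,1,1,1).

Reading off H_k = ker ∂_k / im ∂_{k+1}:

  H_0: rank C_0 − rank ∂_1 = 5 − 4 = 1, and the invariant factors of ∂_1 are all 1, so H_0 ≅ Z.
  H_1: rank ker ∂_1 − rank ∂_2 = (10 − 4) − 6 = 0, and the invariant factors of ∂_2 are all 1, so H_1 ≅ 0.
  H_2: rank ker ∂_2 − rank ∂_3 = (10 − 6) − 4 = 0, and the invariant factors of ∂_3 are all 1, so H_2 ≅ 0.
  H_3: rank ker ∂_3 − rank ∂_4 = (5 − 4) − 0 = 1, and there is no ∂_4, so H_3 ≅ Z.

H_0 = Z,  H_1 = 0,  H_2 = 0,  H_3 = Z.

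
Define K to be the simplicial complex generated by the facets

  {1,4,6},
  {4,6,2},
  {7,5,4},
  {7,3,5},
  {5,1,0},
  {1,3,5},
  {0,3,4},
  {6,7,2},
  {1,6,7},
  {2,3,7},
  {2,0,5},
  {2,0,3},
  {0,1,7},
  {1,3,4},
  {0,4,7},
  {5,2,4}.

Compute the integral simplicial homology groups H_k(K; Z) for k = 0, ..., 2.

H_0 = Z,  H_1 = Z^2,  H_2 = Z.

Fix the vertex order 0 < 1 < 2 < 3 < 4 < 5 < 6 < 7 and write every simplex with vertices in increasing order. Then dim K = 2 and the simplices of K are:

  0-simplices (8): [0], [1], [2], [3], [4], [5], [6], [7]
  1-simplices (24): (24 of them)
  2-simplices (16): [0,1,5], [0,1,7], [0,2,3], [0,2,5], [0,3,4], [0,4,7], [1,3,4], [1,3,5], [1,4,6], [1,6,7], [2,3,7], [2,4,5], [2,4,6], [2,6,7], [3,5,7], [4,5,7]

Hence C_0 ≅ Z^8, C_1 ≅ Z^24, C_2 ≅ Z^16.

∂_1: C_1 → C_0 is given by ∂[p,q] = [q] − [p]. For instance
  ∂[4,5] = [5] − [4].
The resulting 8×24 matrix has rank 7, and its Smith normal form has invariant factors (1,1,1,1,1,1,1).

∂_2: C_2 → C_1 acts by ∂[p,q,r] = [q,r] − [p,r] + [p,q]. For instance
  ∂[2,4,5] = [4,5] − [2,5] + [2,4],
  ∂[2,3,7] = [3,7] − [2,7] + [2,3].
As a 24×16 matrix over Z this has rank 15, with invariant factors (1,1,1,1,1,1,1,1,1,1,1,1,1,1,1).

Reading off H_k = ker ∂_k / im ∂_{k+1}:

  H_0: rank C_0 − rank ∂_1 = 8 − 7 = 1, and the invariant factors of ∂_1 are all 1, so H_0 = Z.
  H_1: rank ker ∂_1 − rank ∂_2 = (24 − 7) − 15 = 2, and the invariant factors of ∂_2 are all 1, so H_1 = Z^2.
  H_2: rank ker ∂_2 − rank ∂_3 = (16 − 15) − 0 = 1, and there is no ∂_3, so H_2 = Z.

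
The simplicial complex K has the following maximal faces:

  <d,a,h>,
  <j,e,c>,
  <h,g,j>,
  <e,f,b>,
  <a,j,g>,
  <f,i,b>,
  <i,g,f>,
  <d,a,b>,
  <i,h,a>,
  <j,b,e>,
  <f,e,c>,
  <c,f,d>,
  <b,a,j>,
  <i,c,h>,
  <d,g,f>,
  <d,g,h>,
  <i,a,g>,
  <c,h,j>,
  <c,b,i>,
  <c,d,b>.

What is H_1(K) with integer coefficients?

H_1 ≅ Z ⊕ Z/2Z.

We work with the vertex ordering a < b < c < d < e < f < g < h < i < j. The simplices of K, each written with vertices in increasing order, are:

  0-simplices (10): a, b, c, d, e, f, g, h, i, j
  1-simplices (30): ab, ad, ag, ah, ai, aj, bc, bd, be, bf, bi, bj, cd, ce, cf, ch, ci, cj, df, dg, dh, ef, ej, fg, fi, gh, gi, gj, hi, hj
  2-simplices (20): abd, abj, adh, agi, agj, ahi, bcd, bci, bef, bej, bfi, cdf, cef, cej, chi, chj, dfg, dgh, fgi, ghj

giving chain groups C_0 ≅ Z^10, C_1 ≅ Z^30, C_2 ≅ Z^20.

The boundary map ∂_1: C_1 → C_0 is given by ∂[p,q] = [q] − [p]. For instance
  ∂ce = e − c.
The resulting 10×30 matrix has rank 9, and its Smith normal form has invariant factors (1,1,1,1,1,1,1,1,1).

∂_2: C_2 → C_1 maps a triangle to the signed sum of its edges. For instance
  ∂dfg = fg − dg + df,
  ∂fgi = gi − fi + fg.
The resulting 30×20 matrix has rank 20, and its Smith normal form has invariant factors (1,1,1,1,1,1,1,1,1,1,1,1,1,1,1,1,1,1,1,2).

From H_k ≅ ker(∂_k) / im(∂_{k+1}) we obtain:

  H_1: rank ker ∂_1 − rank ∂_2 = (30 − 9) − 20 = 1, and ∂_2 has invariant factor 2 > 1, so H_1 = Z ⊕ Z/2Z.

(K is a triangulation of the Klein bottle.)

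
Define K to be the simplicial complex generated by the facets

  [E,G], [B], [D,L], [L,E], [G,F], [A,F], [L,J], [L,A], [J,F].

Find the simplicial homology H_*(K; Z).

H_0 ≅ Z^2,  H_1 ≅ Z^2.

Take the total order A < B < D < E < F < G < J < L on the vertex set. Then K (dimension 1) consists of the simplices:

  0-simplices (8): A, B, D, E, F, G, J, L
  1-simplices (8): AF, AL, DL, EG, EL, FG, FJ, JL

Hence C_0 ≅ Z^8, C_1 ≅ Z^8.

Boundary ∂_1: C_1 → C_0 maps an edge to its endpoints' difference, ∂[p,q] = q − p. For instance
  ∂AL = L − A.
The 8×8 boundary matrix has rank 6 and Smith normal form diag(1,1,1,1,1,1).

Now H_k = ker ∂_k / im ∂_{k+1}, so:

  H_0: rank C_0 − rank ∂_1 = 8 − 6 = 2, and the invariant factors of ∂_1 are all 1, so H_0 ≅ Z^2.
  H_1: rank ker ∂_1 − rank ∂_2 = (8 − 6) − 0 = 2, and there is no ∂_2, so H_1 ≅ Z^2.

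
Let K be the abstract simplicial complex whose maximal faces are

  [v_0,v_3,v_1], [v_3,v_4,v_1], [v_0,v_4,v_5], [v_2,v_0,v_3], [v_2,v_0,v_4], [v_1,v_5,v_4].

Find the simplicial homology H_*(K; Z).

H_0 = Z,  H_1 = Z,  H_2 = 0.

Fix the vertex order v_0 < v_1 < v_2 < v_3 < v_4 < v_5 and write every simplex with vertices in increasing order. Then dim K = 2 and the simplices of K are:

  0-simplices (6): [v_0], [v_1], [v_2], [v_3], [v_4], [v_5]
  1-simplices (12): [v_0,v_1], [v_0,v_2], [v_0,v_3], [v_0,v_4], [v_0,v_5], [v_1,v_3], [v_1,v_4], [v_1,v_5], [v_2,v_3], [v_2,v_4], [v_3,v_4], [v_4,v_5]
  2-simplices (6): [v_0,v_1,v_3], [v_0,v_2,v_3], [v_0,v_2,v_4], [v_0,v_4,v_5], [v_1,v_3,v_4], [v_1,v_4,v_5]

Hence C_0 ≅ Z^6, C_1 ≅ Z^12, C_2 ≅ Z^6.

∂_1: C_1 → C_0 is given by ∂[p,q] = [q] − [p].
The 6×12 boundary matrix has rank 5 and Smith normal form diag(1,1,1,1,1).

The boundary map ∂_2: C_2 → C_1 sends each 2-simplex [p,q,r] to [q,r] − [p,r] + [p,q]. For instance
  ∂[v_0,v_2,v_3] = [v_2,v_3] − [v_0,v_3] + [v_0,v_2],
  ∂[v_0,v_1,v_3] = [v_1,v_3] − [v_0,v_3] + [v_0,v_1].
The 12×6 boundary matrix has rank 6 and Smith normal form diag(1,1,1,1,1,1).

Computing H_k = (kernel of ∂_k) / (image of ∂_{k+1}):

  H_0: rank C_0 − rank ∂_1 = 6 − 5 = 1, and the invariant factors of ∂_1 are all 1, so H_0 ≅ Z.
  H_1: rank ker ∂_1 − rank ∂_2 = (12 − 5) − 6 = 1, and the invariant factors of ∂_2 are all 1, so H_1 ≅ Z.
  H_2: rank ker ∂_2 − rank ∂_3 = (6 − 6) − 0 = 0, and there is no ∂_3, so H_2 ≅ 0.

As a check, the Euler characteristic is 6 − 12 + 6 = 0, which agrees with 1 − 1 + 0 = 0.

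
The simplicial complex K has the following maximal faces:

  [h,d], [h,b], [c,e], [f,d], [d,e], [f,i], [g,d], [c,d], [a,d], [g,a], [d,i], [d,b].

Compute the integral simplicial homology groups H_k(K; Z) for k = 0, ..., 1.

Fix the vertex order a < b < c < d < e < f < g < h < i and write every simplex with vertices in increasing order. Then dim K = 1 and the simplices of K are:

  0-simplices (9): a, b, c, d, e, f, g, h, i
  1-simplices (12): ad, ag, bd, bh, cd, ce, de, df, dg, dh, di, fi

giving chain groups C_0 ≅ Z^9, C_1 ≅ Z^12.

Boundary ∂_1: C_1 → C_0 maps an edge to its endpoints' difference, ∂[p,q] = q − p. For instance
  ∂bd = d − b.
The 9×12 boundary matrix has rank 8 and Smith normal form diag(1,1,1,1,1,1,1,1).

From H_k ≅ ker(∂_k) / im(∂_{k+1}) we obtain:

  H_0: rank C_0 − rank ∂_1 = 9 − 8 = 1, and the invariant factors of ∂_1 are all 1, so H_0 ≅ Z.
  H_1: rank ker ∂_1 − rank ∂_2 = (12 − 8) − 0 = 4, and there is no ∂_2, so H_1 ≅ Z^4.

(K is a triangulation of a wedge of 4 circles.)

H_0 ≅ Z,  H_1 ≅ Z^4.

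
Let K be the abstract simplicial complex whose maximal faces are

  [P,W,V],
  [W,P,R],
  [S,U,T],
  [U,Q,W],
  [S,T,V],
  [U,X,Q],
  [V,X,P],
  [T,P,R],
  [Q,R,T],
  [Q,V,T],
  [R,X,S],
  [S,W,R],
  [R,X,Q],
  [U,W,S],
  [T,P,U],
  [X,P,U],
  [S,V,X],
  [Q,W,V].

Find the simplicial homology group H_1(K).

H_1 ≅ Z^2.

Order the vertices as P < Q < R < S < T < U < V < W < X. Listing each simplex with vertices in this order, K has dimension 2 with simplices:

  0-simplices (9): P, Q, R, S, T, U, V, W, X
  1-simplices (27): PR, PT, PU, PV, PW, PX, QR, QT, QU, QV, QW, QX, RS, RT, RW, RX, ST, SU, SV, SW, SX, TU, TV, UW, UX, VW, VX
  2-simplices (18): PRT, PRW, PTU, PUX, PVW, PVX, QRT, QRX, QTV, QUW, QUX, QVW, RSW, RSX, STU, STV, SUW, SVX

so the chain groups are C_0 ≅ Z^9, C_1 ≅ Z^27, C_2 ≅ Z^18.

The boundary map ∂_1: C_1 → C_0 is given by ∂[p,q] = [q] − [p].
The 9×27 boundary matrix has rank 8 and Smith normal form diag(1,1,1,1,1,1,1,1).

∂_2: C_2 → C_1 sends each 2-simplex [p,q,r] to [q,r] − [p,r] + [p,q]. For instance
  ∂STV = TV − SV + ST,
  ∂RSX = SX − RX + RS.
As a 27×18 matrix over Z this has rank 17, with invariant factors (1,1,1,1,1,1,1,1,1,1,1,1,1,1,1,1,1).

Now H_k = ker ∂_k / im ∂_{k+1}, so:

  H_1: rank ker ∂_1 − rank ∂_2 = (27 − 8) − 17 = 2, and the invariant factors of ∂_2 are all 1, so H_1 = Z^2.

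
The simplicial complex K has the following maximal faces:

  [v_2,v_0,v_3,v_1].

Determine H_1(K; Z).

Take the total order v_0 < v_1 < v_2 < v_3 on the vertex set. Then K (dimension 3) consists of the simplices:

  0-simplices (4): [v_0], [v_1], [v_2], [v_3]
  1-simplices (6): [v_0,v_1], [v_0,v_2], [v_0,v_3], [v_1,v_2], [v_1,v_3], [v_2,v_3]
  2-simplices (4): [v_0,v_1,v_2], [v_0,v_1,v_3], [v_0,v_2,v_3], [v_1,v_2,v_3]
  3-simplices (1): [v_0,v_1,v_2,v_3]

giving chain groups C_0 ≅ Z^4, C_1 ≅ Z^6, C_2 ≅ Z^4, C_3 ≅ Z^1.

The boundary map ∂_1: C_1 → C_0 maps an edge to its endpoints' difference, ∂[p,q] = q − p. For instance
  ∂[v_0,v_3] = [v_3] − [v_0].
The resulting 4×6 matrix has rank 3, and its Smith normal form has invariant factors (1,1,1).

The boundary map ∂_2: C_2 → C_1 acts by ∂[p,q,r] = [q,r] − [p,r] + [p,q]. For instance
  ∂[v_0,v_2,v_3] = [v_2,v_3] − [v_0,v_3] + [v_0,v_2],
  ∂[v_0,v_1,v_3] = [v_1,v_3] − [v_0,v_3] + [v_0,v_1].
This gives a 6×4 integer matrix of rank 3; reducing to Smith normal form yields diagonal entries (1,1,1).

The boundary map ∂_3: C_3 → C_2 sends each 3-simplex σ to the alternating sum Σ_i (−1)^i (σ with its i-th vertex removed). For instance
  ∂[v_0,v_1,v_2,v_3] = [v_1,v_2,v_3] − [v_0,v_2,v_3] + [v_0,v_1,v_3] − [v_0,v_1,v_2].
This gives a 4×1 integer matrix of rank 1; reducing to Smith normal form yields diagonal entries (1).

Reading off H_k = ker ∂_k / im ∂_{k+1}:

  H_1: rank ker ∂_1 − rank ∂_2 = (6 − 3) − 3 = 0, and the invariant factors of ∂_2 are all 1, so H_1 = 0.

H_1 ≅ 0.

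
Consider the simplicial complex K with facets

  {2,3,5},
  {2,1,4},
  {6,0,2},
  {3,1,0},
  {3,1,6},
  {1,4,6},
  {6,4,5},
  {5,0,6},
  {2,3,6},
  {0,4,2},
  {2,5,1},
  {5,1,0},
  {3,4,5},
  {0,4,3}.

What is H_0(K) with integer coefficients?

We work with the vertex ordering 0 < 1 < 2 < 3 < 4 < 5 < 6. The simplices of K, each written with vertices in increasing order, are:

  0-simplices (7): [0], [1], [2], [3], [4], [5], [6]
  1-simplices (21): [0,1], [0,2], [0,3], [0,4], [0,5], [0,6], [1,2], [1,3], [1,4], [1,5], [1,6], [2,3], [2,4], [2,5], [2,6], [3,4], [3,5], [3,6], [4,5], [4,6], [5,6]
  2-simplices (14): [0,1,3], [0,1,5], [0,2,4], [0,2,6], [0,3,4], [0,5,6], [1,2,4], [1,2,5], [1,3,6], [1,4,6], [2,3,5], [2,3,6], [3,4,5], [4,5,6]

giving chain groups C_0 ≅ Z^7, C_1 ≅ Z^21, C_2 ≅ Z^14.

Boundary ∂_1: C_1 → C_0 sends each edge [p,q] (with p < q) to q − p. For instance
  ∂[1,2] = [2] − [1].
The 7×21 boundary matrix has rank 6 and Smith normal form diag(1,1,1,1,1,1).

∂_2: C_2 → C_1 acts by ∂[p,q,r] = [q,r] − [p,r] + [p,q]. For instance
  ∂[0,5,6] = [5,6] − [0,6] + [0,5],
  ∂[0,3,4] = [3,4] − [0,4] + [0,3].
The 21×14 boundary matrix has rank 13 and Smith normal form diag(1,1,1,1,1,1,1,1,1,1,1,1,1).

From H_k ≅ ker(∂_k) / im(∂_{k+1}) we obtain:

  H_0: rank C_0 − rank ∂_1 = 7 − 6 = 1, and the invariant factors of ∂_1 are all 1, so H_0 ≅ Z.

H_0 ≅ Z.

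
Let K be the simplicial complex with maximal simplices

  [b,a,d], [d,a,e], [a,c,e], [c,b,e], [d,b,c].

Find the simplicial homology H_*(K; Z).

Take the total order a < b < c < d < e on the vertex set. Then K (dimension 2) consists of the simplices:

  0-simplices (5): a, b, c, d, e
  1-simplices (10): ab, ac, ad, ae, bc, bd, be, cd, ce, de
  2-simplices (5): abd, ace, ade, bcd, bce

so the chain groups are C_0 ≅ Z^5, C_1 ≅ Z^10, C_2 ≅ Z^5.

Boundary ∂_1: C_1 → C_0 sends each edge [p,q] (with p < q) to q − p. For instance
  ∂be = e − b.
The resulting 5×10 matrix has rank 4, and its Smith normal form has invariant factors (1,1,1,1).

Boundary ∂_2: C_2 → C_1 acts by ∂[p,q,r] = [q,r] − [p,r] + [p,q]. For instance
  ∂ade = de − ae + ad,
  ∂bcd = cd − bd + bc.
The resulting 10×5 matrix has rank 5, and its Smith normal form has invariant factors (1,1,1,1,1).

Computing H_k = (kernel of ∂_k) / (image of ∂_{k+1}):

  H_0: rank C_0 − rank ∂_1 = 5 − 4 = 1, and the invariant factors of ∂_1 are all 1, so H_0 ≅ Z.
  H_1: rank ker ∂_1 − rank ∂_2 = (10 − 4) − 5 = 1, and the invariant factors of ∂_2 are all 1, so H_1 ≅ Z.
  H_2: rank ker ∂_2 − rank ∂_3 = (5 − 5) − 0 = 0, and there is no ∂_3, so H_2 ≅ 0.

H_0 = Z,  H_1 = Z,  H_2 = 0.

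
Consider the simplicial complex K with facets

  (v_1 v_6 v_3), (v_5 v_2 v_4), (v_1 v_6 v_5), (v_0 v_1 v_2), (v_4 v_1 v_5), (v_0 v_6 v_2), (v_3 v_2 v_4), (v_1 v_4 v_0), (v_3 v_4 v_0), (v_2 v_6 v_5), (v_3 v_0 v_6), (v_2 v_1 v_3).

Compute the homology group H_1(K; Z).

H_1 = Z/2Z.

K has 7 vertices, 18 edges, 12 triangles.
rank ∂_1 = 6, rank ∂_2 = 12 ⇒ b_1 = 18 − 6 − 12 = 0; ∂_2 has invariant factor(s) [2] giving torsion. So H_1 = Z/2Z.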